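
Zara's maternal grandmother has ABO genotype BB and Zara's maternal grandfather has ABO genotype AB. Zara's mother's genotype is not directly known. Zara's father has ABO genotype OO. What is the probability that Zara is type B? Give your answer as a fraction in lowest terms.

3/4

Zara's mother's ABO genotype from BB × AB: 1/2 AB, 1/2 BB.
Crossing each possibility with the father OO and summing P(type B): 1/2·1/2 + 1/2·1 = 3/4.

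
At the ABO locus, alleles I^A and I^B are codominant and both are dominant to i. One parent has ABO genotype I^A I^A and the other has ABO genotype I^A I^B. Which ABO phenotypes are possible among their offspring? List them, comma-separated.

A, AB

Gametes from I^A I^A × I^A I^B give offspring ABO genotypes I^A I^A, I^A I^B, i.e. phenotypes A, AB.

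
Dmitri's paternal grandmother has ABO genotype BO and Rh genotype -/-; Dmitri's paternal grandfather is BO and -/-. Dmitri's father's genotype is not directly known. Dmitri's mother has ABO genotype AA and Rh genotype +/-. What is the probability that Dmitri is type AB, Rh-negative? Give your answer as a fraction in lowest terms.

1/4

Dmitri's father's ABO genotype from BO × BO: 1/4 BB, 1/2 BO, 1/4 OO.
Crossing each possibility with the mother AA and summing P(type AB): 1/4·1 + 1/2·1/2 + 1/4·0 = 1/2.
Similarly for Rh via the father's Rh distribution: P(Rh-) = 1/2.
Independent loci: 1/2 × 1/2 = 1/4.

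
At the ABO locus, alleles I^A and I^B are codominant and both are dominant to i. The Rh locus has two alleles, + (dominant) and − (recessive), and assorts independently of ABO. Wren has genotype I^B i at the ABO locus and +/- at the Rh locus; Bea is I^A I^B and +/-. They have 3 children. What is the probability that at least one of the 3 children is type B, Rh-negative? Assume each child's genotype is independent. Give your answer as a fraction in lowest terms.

169/512

ABO cross I^B i × I^A I^B → 1/4 A, 1/2 B, 1/4 AB.
Rh cross +/- × +/- → 3/4 Rh+, 1/4 Rh-; so P(type B, Rh-negative) = 1/2 × 1/4 = 1/8 per child.
P(none) = (7/8)^3 = 343/512; P(at least one) = 1 − 343/512 = 169/512.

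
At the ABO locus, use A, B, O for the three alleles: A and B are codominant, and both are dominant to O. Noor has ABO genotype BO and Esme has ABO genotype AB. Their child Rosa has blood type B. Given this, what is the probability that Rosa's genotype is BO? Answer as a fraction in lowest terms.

1/2

Cross BO × AB → 1/4 AB, 1/4 AO, 1/4 BB, 1/4 BO.
Type-B genotypes among offspring: BB (1/4), BO (1/4); total 1/2.
P(BO | type B) = (1/4) / (1/2) = 1/2.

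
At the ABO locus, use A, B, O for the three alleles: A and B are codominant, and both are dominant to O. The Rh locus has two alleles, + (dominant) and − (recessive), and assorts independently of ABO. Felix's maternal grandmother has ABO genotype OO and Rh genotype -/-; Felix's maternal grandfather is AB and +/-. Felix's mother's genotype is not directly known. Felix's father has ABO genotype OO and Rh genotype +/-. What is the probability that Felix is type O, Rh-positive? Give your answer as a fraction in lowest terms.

Felix's mother's ABO genotype from OO × AB: 1/2 AO, 1/2 BO.
Crossing each possibility with the father OO and summing P(type O): 1/2·1/2 + 1/2·1/2 = 1/2.
Similarly for Rh via the mother's Rh distribution: P(Rh+) = 5/8.
Independent loci: 1/2 × 5/8 = 5/16.

5/16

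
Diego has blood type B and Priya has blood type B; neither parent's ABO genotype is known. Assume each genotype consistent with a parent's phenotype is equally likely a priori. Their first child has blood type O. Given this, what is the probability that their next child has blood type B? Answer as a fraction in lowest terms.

3/4

Possible genotypes: Diego ∈ {I^B I^B, I^B i}; Priya ∈ {I^B I^B, I^B i}.
Weight each parental genotype pair by prior × P(type-O child):
  I^B i × I^B i: posterior weight 1; P(next child type B) = 3/4.
Weighted sum = 3/4.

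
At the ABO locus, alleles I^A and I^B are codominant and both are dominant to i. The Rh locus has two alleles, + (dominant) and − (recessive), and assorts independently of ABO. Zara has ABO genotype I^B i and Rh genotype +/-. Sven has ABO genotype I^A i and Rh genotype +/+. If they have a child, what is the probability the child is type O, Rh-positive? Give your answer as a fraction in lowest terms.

1/4

ABO cross I^B i × I^A i → offspring phenotypes: 1/4 O, 1/4 A, 1/4 B, 1/4 AB.
Rh cross +/- × +/+ → 1 Rh+.
Independent loci: P(type O, Rh-positive) = 1/4 × 1 = 1/4.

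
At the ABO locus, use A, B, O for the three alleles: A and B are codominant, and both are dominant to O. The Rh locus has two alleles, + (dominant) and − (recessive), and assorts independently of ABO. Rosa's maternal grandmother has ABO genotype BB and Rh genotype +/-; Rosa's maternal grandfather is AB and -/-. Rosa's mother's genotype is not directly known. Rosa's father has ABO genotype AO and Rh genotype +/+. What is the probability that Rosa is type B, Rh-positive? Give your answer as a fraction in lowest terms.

3/8

Rosa's mother's ABO genotype from BB × AB: 1/2 AB, 1/2 BB.
Crossing each possibility with the father AO and summing P(type B): 1/2·1/4 + 1/2·1/2 = 3/8.
Similarly for Rh via the mother's Rh distribution: P(Rh+) = 1.
Independent loci: 3/8 × 1 = 3/8.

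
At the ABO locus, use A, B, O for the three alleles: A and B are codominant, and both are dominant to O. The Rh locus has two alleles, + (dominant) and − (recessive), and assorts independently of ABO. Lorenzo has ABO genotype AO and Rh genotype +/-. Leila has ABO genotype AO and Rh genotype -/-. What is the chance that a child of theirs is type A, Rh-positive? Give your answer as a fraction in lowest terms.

3/8

ABO cross AO × AO → offspring phenotypes: 1/4 O, 3/4 A.
Rh cross +/- × -/- → 1/2 Rh+, 1/2 Rh-.
Independent loci: P(type A, Rh-positive) = 3/4 × 1/2 = 3/8.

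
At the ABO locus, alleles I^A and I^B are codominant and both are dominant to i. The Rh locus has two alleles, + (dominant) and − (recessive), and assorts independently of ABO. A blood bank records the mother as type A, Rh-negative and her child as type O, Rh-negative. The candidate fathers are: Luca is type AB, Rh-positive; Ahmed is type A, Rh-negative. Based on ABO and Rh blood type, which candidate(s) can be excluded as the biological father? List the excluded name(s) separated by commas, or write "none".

Luca

A candidate is excluded only if no genotype consistent with his phenotype could produce a type O, Rh-negative child with a type A, Rh-negative mother.
Luca (type AB, Rh+): no genotype consistent with that phenotype can produce a type-O Rh- child with a type-A mother.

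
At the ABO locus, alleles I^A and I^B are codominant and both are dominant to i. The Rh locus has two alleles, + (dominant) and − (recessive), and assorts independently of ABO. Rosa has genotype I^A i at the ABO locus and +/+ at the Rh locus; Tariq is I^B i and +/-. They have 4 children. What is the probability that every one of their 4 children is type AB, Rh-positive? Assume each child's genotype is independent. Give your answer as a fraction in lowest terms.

1/256

ABO cross I^A i × I^B i → 1/4 O, 1/4 A, 1/4 B, 1/4 AB.
Rh cross +/+ × +/- → 1 Rh+; so P(type AB, Rh-positive) = 1/4 × 1 = 1/4 per child.
All 4 independent: (1/4)^4 = 1/256.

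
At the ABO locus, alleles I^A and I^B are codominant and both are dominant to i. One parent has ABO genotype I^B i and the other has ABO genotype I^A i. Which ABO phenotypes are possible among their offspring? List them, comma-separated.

O, A, B, AB

Gametes from I^B i × I^A i give offspring ABO genotypes I^A I^B, I^A i, I^B i, i i, i.e. phenotypes O, A, B, AB.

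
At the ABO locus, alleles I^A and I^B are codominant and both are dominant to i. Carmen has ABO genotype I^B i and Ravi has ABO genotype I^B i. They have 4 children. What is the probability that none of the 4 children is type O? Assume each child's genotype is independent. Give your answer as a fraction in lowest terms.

ABO cross I^B i × I^B i → 1/4 O, 3/4 B.
So P(type O) = 1/4 per child.
P(not type O) = 3/4 for one child; (3/4)^4 = 81/256.

81/256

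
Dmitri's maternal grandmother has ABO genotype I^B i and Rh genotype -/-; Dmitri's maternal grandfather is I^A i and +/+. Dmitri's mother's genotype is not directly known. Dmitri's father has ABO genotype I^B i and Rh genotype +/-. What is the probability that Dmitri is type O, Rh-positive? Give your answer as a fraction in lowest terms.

3/16

Dmitri's mother's ABO genotype from I^B i × I^A i: 1/4 I^A I^B, 1/4 I^A i, 1/4 I^B i, 1/4 i i.
Crossing each possibility with the father I^B i and summing P(type O): 1/4·0 + 1/4·1/4 + 1/4·1/4 + 1/4·1/2 = 1/4.
Similarly for Rh via the mother's Rh distribution: P(Rh+) = 3/4.
Independent loci: 1/4 × 3/4 = 3/16.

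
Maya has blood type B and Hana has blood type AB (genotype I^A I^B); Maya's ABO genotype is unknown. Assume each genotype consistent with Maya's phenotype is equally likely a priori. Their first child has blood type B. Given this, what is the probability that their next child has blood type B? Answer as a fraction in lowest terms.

Possible genotypes: Maya ∈ {I^B I^B, I^B i}; Hana ∈ {I^A I^B}.
Weight each parental genotype pair by prior × P(type-B child):
  I^B I^B × I^A I^B: posterior weight 1/2; P(next child type B) = 1/2.
  I^B i × I^A I^B: posterior weight 1/2; P(next child type B) = 1/2.
Weighted sum = 1/2.

1/2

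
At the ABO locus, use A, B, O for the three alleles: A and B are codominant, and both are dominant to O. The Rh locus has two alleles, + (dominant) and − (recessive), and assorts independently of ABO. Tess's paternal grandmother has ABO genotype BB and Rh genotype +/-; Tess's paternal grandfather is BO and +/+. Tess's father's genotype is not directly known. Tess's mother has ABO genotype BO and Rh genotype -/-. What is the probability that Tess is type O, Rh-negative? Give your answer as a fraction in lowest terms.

1/32

Tess's father's ABO genotype from BB × BO: 1/2 BB, 1/2 BO.
Crossing each possibility with the mother BO and summing P(type O): 1/2·0 + 1/2·1/4 = 1/8.
Similarly for Rh via the father's Rh distribution: P(Rh-) = 1/4.
Independent loci: 1/8 × 1/4 = 1/32.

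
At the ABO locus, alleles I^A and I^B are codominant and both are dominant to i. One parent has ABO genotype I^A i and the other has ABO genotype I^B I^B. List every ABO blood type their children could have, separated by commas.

Gametes from I^A i × I^B I^B give offspring ABO genotypes I^A I^B, I^B i, i.e. phenotypes B, AB.

B, AB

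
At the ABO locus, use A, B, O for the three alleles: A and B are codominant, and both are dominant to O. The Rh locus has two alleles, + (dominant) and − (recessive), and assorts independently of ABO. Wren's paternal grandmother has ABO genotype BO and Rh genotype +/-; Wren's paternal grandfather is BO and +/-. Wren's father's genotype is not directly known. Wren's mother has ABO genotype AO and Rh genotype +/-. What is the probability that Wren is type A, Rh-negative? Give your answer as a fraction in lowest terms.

1/16

Wren's father's ABO genotype from BO × BO: 1/4 BB, 1/2 BO, 1/4 OO.
Crossing each possibility with the mother AO and summing P(type A): 1/4·0 + 1/2·1/4 + 1/4·1/2 = 1/4.
Similarly for Rh via the father's Rh distribution: P(Rh-) = 1/4.
Independent loci: 1/4 × 1/4 = 1/16.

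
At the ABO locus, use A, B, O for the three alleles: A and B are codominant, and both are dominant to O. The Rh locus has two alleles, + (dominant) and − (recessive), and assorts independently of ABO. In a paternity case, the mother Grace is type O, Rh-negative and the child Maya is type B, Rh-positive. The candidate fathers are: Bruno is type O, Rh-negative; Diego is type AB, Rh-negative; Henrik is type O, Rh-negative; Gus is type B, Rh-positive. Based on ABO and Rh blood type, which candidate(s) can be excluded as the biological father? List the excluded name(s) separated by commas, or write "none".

Bruno, Diego, Henrik

A candidate is excluded only if no genotype consistent with his phenotype could produce a type B, Rh-positive child with a type O, Rh-negative mother.
Bruno (type O, Rh-): no genotype consistent with that phenotype can produce a type-B Rh+ child with a type-O mother.
Diego (type AB, Rh-): no genotype consistent with that phenotype can produce a type-B Rh+ child with a type-O mother.
Henrik (type O, Rh-): no genotype consistent with that phenotype can produce a type-B Rh+ child with a type-O mother.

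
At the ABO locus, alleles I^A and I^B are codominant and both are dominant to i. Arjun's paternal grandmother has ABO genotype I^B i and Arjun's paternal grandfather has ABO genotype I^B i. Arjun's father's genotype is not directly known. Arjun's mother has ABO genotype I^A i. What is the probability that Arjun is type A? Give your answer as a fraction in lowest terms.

1/4

Arjun's father's ABO genotype from I^B i × I^B i: 1/4 I^B I^B, 1/2 I^B i, 1/4 i i.
Crossing each possibility with the mother I^A i and summing P(type A): 1/4·0 + 1/2·1/4 + 1/4·1/2 = 1/4.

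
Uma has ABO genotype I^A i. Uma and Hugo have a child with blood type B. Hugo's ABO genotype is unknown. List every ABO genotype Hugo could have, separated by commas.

I^A I^B, I^B I^B, I^B i

For each candidate genotype of Hugo, check whether crossing it with I^A i can produce every observed child phenotype.
  I^A I^A → possible child types {A} ✗
  I^A I^B → possible child types {A, B, AB} ✓
  I^A i → possible child types {O, A} ✗
  I^B I^B → possible child types {B, AB} ✓
  I^B i → possible child types {O, A, B, AB} ✓
  i i → possible child types {O, A} ✗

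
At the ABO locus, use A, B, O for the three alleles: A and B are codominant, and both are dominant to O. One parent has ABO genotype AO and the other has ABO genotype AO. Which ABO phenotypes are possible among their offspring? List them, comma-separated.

O, A

Gametes from AO × AO give offspring ABO genotypes AA, AO, OO, i.e. phenotypes O, A.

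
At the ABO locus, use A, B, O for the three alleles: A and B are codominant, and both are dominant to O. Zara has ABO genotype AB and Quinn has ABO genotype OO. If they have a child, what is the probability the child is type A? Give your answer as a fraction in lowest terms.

1/2

ABO cross AB × OO → offspring phenotypes: 1/2 A, 1/2 B.
So P(type A) = 1/2.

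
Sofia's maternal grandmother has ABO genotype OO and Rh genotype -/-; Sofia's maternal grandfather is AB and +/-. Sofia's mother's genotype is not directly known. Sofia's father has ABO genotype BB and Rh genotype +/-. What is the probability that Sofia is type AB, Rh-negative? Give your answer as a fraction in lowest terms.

3/32

Sofia's mother's ABO genotype from OO × AB: 1/2 AO, 1/2 BO.
Crossing each possibility with the father BB and summing P(type AB): 1/2·1/2 + 1/2·0 = 1/4.
Similarly for Rh via the mother's Rh distribution: P(Rh-) = 3/8.
Independent loci: 1/4 × 3/8 = 3/32.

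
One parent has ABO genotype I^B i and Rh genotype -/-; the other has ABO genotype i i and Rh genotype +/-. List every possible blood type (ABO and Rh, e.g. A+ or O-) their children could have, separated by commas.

Gametes from I^B i × i i give offspring ABO genotypes I^B i, i i, i.e. phenotypes O, B.
Rh cross -/- × +/- → phenotypes Rh+, Rh-.
Combining independently: O+, O-, B+, B-.

O+, O-, B+, B-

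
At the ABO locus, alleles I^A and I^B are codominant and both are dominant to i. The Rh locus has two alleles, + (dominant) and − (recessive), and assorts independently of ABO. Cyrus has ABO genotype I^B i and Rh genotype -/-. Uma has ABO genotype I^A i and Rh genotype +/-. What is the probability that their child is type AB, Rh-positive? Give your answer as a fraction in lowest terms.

1/8

ABO cross I^B i × I^A i → offspring phenotypes: 1/4 O, 1/4 A, 1/4 B, 1/4 AB.
Rh cross -/- × +/- → 1/2 Rh+, 1/2 Rh-.
Independent loci: P(type AB, Rh-positive) = 1/4 × 1/2 = 1/8.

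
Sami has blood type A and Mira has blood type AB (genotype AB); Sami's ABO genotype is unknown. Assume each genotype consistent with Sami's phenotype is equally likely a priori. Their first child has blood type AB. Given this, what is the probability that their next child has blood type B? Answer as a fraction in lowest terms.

Possible genotypes: Sami ∈ {AA, AO}; Mira ∈ {AB}.
Weight each parental genotype pair by prior × P(type-AB child):
  AA × AB: posterior weight 2/3; P(next child type B) = 0.
  AO × AB: posterior weight 1/3; P(next child type B) = 1/4.
Weighted sum = 1/12.

1/12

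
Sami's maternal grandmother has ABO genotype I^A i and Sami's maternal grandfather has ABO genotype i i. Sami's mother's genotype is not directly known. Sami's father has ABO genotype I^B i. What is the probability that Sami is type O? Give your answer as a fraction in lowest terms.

3/8

Sami's mother's ABO genotype from I^A i × i i: 1/2 I^A i, 1/2 i i.
Crossing each possibility with the father I^B i and summing P(type O): 1/2·1/4 + 1/2·1/2 = 3/8.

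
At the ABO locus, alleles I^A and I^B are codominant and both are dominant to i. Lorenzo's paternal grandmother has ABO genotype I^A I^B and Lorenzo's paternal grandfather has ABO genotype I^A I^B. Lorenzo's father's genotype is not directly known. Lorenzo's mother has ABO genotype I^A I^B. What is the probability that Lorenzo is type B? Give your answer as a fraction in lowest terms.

1/4

Lorenzo's father's ABO genotype from I^A I^B × I^A I^B: 1/4 I^A I^A, 1/2 I^A I^B, 1/4 I^B I^B.
Crossing each possibility with the mother I^A I^B and summing P(type B): 1/4·0 + 1/2·1/4 + 1/4·1/2 = 1/4.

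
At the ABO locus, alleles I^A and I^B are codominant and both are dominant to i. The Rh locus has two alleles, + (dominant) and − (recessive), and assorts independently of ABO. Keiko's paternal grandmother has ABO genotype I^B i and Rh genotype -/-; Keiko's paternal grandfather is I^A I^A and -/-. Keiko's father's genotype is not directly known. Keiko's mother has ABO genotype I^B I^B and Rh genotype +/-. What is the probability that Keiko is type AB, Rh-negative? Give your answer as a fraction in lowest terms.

Keiko's father's ABO genotype from I^B i × I^A I^A: 1/2 I^A I^B, 1/2 I^A i.
Crossing each possibility with the mother I^B I^B and summing P(type AB): 1/2·1/2 + 1/2·1/2 = 1/2.
Similarly for Rh via the father's Rh distribution: P(Rh-) = 1/2.
Independent loci: 1/2 × 1/2 = 1/4.

1/4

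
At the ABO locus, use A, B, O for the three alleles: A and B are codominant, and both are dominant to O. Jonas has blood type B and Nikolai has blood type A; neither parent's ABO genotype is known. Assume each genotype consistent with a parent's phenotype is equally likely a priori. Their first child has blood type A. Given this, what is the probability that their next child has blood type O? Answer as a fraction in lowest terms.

Possible genotypes: Jonas ∈ {BB, BO}; Nikolai ∈ {AA, AO}.
Weight each parental genotype pair by prior × P(type-A child):
  BO × AA: posterior weight 2/3; P(next child type O) = 0.
  BO × AO: posterior weight 1/3; P(next child type O) = 1/4.
Weighted sum = 1/12.

1/12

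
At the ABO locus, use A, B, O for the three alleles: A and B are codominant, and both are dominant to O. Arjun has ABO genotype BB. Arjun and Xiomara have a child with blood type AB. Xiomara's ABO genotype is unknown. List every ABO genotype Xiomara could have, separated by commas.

AA, AB, AO

For each candidate genotype of Xiomara, check whether crossing it with BB can produce every observed child phenotype.
  AA → possible child types {AB} ✓
  AB → possible child types {B, AB} ✓
  AO → possible child types {B, AB} ✓
  BB → possible child types {B} ✗
  BO → possible child types {B} ✗
  OO → possible child types {B} ✗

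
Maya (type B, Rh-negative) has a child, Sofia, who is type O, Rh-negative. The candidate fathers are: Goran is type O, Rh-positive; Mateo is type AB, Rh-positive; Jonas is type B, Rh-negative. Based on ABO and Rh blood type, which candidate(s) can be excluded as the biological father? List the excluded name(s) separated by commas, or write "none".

Mateo

A candidate is excluded only if no genotype consistent with his phenotype could produce a type O, Rh-negative child with a type B, Rh-negative mother.
Mateo (type AB, Rh+): no genotype consistent with that phenotype can produce a type-O Rh- child with a type-B mother.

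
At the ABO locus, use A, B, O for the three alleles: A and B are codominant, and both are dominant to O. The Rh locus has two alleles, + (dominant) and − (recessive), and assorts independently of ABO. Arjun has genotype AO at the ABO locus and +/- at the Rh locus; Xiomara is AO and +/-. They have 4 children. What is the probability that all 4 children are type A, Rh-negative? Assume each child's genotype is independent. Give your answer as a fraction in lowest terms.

ABO cross AO × AO → 1/4 O, 3/4 A.
Rh cross +/- × +/- → 3/4 Rh+, 1/4 Rh-; so P(type A, Rh-negative) = 3/4 × 1/4 = 3/16 per child.
All 4 independent: (3/16)^4 = 81/65536.

81/65536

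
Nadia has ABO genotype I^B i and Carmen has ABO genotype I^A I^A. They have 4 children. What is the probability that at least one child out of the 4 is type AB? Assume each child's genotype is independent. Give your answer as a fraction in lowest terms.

ABO cross I^B i × I^A I^A → 1/2 A, 1/2 AB.
So P(type AB) = 1/2 per child.
P(none) = (1/2)^4 = 1/16; P(at least one) = 1 − 1/16 = 15/16.

15/16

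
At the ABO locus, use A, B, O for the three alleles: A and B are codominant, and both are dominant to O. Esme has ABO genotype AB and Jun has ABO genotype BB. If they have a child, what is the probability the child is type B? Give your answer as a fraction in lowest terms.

ABO cross AB × BB → offspring phenotypes: 1/2 B, 1/2 AB.
So P(type B) = 1/2.

1/2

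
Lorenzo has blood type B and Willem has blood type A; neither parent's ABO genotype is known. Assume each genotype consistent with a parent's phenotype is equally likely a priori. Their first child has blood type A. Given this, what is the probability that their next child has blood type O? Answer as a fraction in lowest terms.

1/12

Possible genotypes: Lorenzo ∈ {BB, BO}; Willem ∈ {AA, AO}.
Weight each parental genotype pair by prior × P(type-A child):
  BO × AA: posterior weight 2/3; P(next child type O) = 0.
  BO × AO: posterior weight 1/3; P(next child type O) = 1/4.
Weighted sum = 1/12.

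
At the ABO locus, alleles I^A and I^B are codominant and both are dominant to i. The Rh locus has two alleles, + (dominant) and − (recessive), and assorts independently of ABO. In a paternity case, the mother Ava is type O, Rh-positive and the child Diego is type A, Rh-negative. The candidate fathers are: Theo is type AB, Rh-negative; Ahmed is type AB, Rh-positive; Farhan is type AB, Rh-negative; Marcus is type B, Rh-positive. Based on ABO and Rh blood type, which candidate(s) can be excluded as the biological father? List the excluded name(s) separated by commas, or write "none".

Marcus

A candidate is excluded only if no genotype consistent with his phenotype could produce a type A, Rh-negative child with a type O, Rh-positive mother.
Marcus (type B, Rh+): no genotype consistent with that phenotype can produce a type-A Rh- child with a type-O mother.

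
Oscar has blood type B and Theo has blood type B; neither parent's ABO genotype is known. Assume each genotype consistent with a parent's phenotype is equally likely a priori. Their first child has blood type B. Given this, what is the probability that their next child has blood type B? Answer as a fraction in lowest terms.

Possible genotypes: Oscar ∈ {I^B I^B, I^B i}; Theo ∈ {I^B I^B, I^B i}.
Weight each parental genotype pair by prior × P(type-B child):
  I^B I^B × I^B I^B: posterior weight 4/15; P(next child type B) = 1.
  I^B I^B × I^B i: posterior weight 4/15; P(next child type B) = 1.
  I^B i × I^B I^B: posterior weight 4/15; P(next child type B) = 1.
  I^B i × I^B i: posterior weight 1/5; P(next child type B) = 3/4.
Weighted sum = 19/20.

19/20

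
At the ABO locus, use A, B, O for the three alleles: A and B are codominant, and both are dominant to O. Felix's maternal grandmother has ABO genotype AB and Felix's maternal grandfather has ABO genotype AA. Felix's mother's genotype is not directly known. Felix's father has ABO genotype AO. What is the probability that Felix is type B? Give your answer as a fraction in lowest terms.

Felix's mother's ABO genotype from AB × AA: 1/2 AA, 1/2 AB.
Crossing each possibility with the father AO and summing P(type B): 1/2·0 + 1/2·1/4 = 1/8.

1/8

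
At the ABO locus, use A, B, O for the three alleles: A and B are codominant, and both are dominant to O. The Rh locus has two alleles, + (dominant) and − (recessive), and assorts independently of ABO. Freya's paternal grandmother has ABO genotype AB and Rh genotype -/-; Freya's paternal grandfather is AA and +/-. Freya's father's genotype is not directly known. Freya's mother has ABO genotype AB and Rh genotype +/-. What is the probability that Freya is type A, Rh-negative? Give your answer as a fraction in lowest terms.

9/64

Freya's father's ABO genotype from AB × AA: 1/2 AA, 1/2 AB.
Crossing each possibility with the mother AB and summing P(type A): 1/2·1/2 + 1/2·1/4 = 3/8.
Similarly for Rh via the father's Rh distribution: P(Rh-) = 3/8.
Independent loci: 3/8 × 3/8 = 9/64.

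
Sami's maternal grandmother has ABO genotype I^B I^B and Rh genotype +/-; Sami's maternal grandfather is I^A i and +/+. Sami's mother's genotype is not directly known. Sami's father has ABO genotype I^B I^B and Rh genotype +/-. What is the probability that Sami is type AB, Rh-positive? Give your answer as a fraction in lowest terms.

7/32

Sami's mother's ABO genotype from I^B I^B × I^A i: 1/2 I^A I^B, 1/2 I^B i.
Crossing each possibility with the father I^B I^B and summing P(type AB): 1/2·1/2 + 1/2·0 = 1/4.
Similarly for Rh via the mother's Rh distribution: P(Rh+) = 7/8.
Independent loci: 1/4 × 7/8 = 7/32.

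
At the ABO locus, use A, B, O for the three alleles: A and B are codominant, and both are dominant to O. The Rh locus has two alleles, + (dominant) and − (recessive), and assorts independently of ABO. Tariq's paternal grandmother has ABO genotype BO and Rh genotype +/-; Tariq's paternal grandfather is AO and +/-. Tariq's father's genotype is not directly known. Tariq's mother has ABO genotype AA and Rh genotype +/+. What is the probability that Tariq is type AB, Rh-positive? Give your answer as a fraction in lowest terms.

Tariq's father's ABO genotype from BO × AO: 1/4 AB, 1/4 AO, 1/4 BO, 1/4 OO.
Crossing each possibility with the mother AA and summing P(type AB): 1/4·1/2 + 1/4·0 + 1/4·1/2 + 1/4·0 = 1/4.
Similarly for Rh via the father's Rh distribution: P(Rh+) = 1.
Independent loci: 1/4 × 1 = 1/4.

1/4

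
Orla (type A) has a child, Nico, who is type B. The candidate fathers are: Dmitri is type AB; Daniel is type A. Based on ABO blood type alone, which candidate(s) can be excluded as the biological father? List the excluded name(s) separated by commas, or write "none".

Daniel

A candidate is excluded only if no genotype consistent with his phenotype could produce a type B child with a type A mother.
Daniel (type A): no genotype consistent with that phenotype can produce a type-B child with a type-A mother.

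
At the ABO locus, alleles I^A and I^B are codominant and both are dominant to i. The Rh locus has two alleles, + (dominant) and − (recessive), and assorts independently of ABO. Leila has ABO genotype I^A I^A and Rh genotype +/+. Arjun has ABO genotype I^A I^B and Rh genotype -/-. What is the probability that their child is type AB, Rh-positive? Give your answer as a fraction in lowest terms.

1/2

ABO cross I^A I^A × I^A I^B → offspring phenotypes: 1/2 A, 1/2 AB.
Rh cross +/+ × -/- → 1 Rh+.
Independent loci: P(type AB, Rh-positive) = 1/2 × 1 = 1/2.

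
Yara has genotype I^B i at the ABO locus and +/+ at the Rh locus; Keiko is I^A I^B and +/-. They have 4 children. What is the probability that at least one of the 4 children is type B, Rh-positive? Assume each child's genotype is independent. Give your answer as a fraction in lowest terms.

ABO cross I^B i × I^A I^B → 1/4 A, 1/2 B, 1/4 AB.
Rh cross +/+ × +/- → 1 Rh+; so P(type B, Rh-positive) = 1/2 × 1 = 1/2 per child.
P(none) = (1/2)^4 = 1/16; P(at least one) = 1 − 1/16 = 15/16.

15/16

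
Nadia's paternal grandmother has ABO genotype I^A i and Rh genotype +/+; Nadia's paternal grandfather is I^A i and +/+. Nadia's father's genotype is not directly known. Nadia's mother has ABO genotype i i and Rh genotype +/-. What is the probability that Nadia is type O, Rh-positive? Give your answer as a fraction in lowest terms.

1/2

Nadia's father's ABO genotype from I^A i × I^A i: 1/4 I^A I^A, 1/2 I^A i, 1/4 i i.
Crossing each possibility with the mother i i and summing P(type O): 1/4·0 + 1/2·1/2 + 1/4·1 = 1/2.
Similarly for Rh via the father's Rh distribution: P(Rh+) = 1.
Independent loci: 1/2 × 1 = 1/2.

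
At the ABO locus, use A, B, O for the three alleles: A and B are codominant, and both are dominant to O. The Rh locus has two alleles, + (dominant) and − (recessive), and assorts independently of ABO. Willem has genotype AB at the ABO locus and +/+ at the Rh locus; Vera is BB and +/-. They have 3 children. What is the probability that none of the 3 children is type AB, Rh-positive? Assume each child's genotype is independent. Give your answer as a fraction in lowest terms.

1/8

ABO cross AB × BB → 1/2 B, 1/2 AB.
Rh cross +/+ × +/- → 1 Rh+; so P(type AB, Rh-positive) = 1/2 × 1 = 1/2 per child.
P(not type AB, Rh-positive) = 1/2 for one child; (1/2)^3 = 1/8.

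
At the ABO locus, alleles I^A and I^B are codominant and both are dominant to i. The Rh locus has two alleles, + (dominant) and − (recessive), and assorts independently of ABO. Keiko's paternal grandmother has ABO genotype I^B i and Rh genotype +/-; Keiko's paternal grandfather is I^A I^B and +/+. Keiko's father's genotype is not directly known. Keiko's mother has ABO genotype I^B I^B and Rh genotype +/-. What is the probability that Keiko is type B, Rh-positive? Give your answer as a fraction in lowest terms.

Keiko's father's ABO genotype from I^B i × I^A I^B: 1/4 I^A I^B, 1/4 I^A i, 1/4 I^B I^B, 1/4 I^B i.
Crossing each possibility with the mother I^B I^B and summing P(type B): 1/4·1/2 + 1/4·1/2 + 1/4·1 + 1/4·1 = 3/4.
Similarly for Rh via the father's Rh distribution: P(Rh+) = 7/8.
Independent loci: 3/4 × 7/8 = 21/32.

21/32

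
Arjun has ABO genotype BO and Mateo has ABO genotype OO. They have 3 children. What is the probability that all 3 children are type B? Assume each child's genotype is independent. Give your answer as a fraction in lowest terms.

ABO cross BO × OO → 1/2 O, 1/2 B.
So P(type B) = 1/2 per child.
All 3 independent: (1/2)^3 = 1/8.

1/8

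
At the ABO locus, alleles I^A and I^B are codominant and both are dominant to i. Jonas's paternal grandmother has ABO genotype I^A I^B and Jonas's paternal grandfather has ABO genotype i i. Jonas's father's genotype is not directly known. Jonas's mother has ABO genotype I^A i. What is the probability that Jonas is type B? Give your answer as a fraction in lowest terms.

Jonas's father's ABO genotype from I^A I^B × i i: 1/2 I^A i, 1/2 I^B i.
Crossing each possibility with the mother I^A i and summing P(type B): 1/2·0 + 1/2·1/4 = 1/8.

1/8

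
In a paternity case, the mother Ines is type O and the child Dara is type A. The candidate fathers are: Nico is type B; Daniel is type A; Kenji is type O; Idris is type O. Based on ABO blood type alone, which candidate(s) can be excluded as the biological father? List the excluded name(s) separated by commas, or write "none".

Nico, Kenji, Idris

A candidate is excluded only if no genotype consistent with his phenotype could produce a type A child with a type O mother.
Nico (type B): no genotype consistent with that phenotype can produce a type-A child with a type-O mother.
Kenji (type O): no genotype consistent with that phenotype can produce a type-A child with a type-O mother.
Idris (type O): no genotype consistent with that phenotype can produce a type-A child with a type-O mother.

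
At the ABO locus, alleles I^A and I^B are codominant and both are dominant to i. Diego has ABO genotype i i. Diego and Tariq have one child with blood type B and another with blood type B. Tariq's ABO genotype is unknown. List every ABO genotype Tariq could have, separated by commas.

For each candidate genotype of Tariq, check whether crossing it with i i can produce every observed child phenotype.
  I^A I^A → possible child types {A} ✗
  I^A I^B → possible child types {A, B} ✓
  I^A i → possible child types {O, A} ✗
  I^B I^B → possible child types {B} ✓
  I^B i → possible child types {O, B} ✓
  i i → possible child types {O} ✗

I^A I^B, I^B I^B, I^B i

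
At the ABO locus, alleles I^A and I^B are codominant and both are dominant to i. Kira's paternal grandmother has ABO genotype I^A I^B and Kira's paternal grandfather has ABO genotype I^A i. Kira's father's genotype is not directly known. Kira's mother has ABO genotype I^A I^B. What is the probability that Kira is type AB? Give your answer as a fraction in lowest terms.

3/8

Kira's father's ABO genotype from I^A I^B × I^A i: 1/4 I^A I^A, 1/4 I^A I^B, 1/4 I^A i, 1/4 I^B i.
Crossing each possibility with the mother I^A I^B and summing P(type AB): 1/4·1/2 + 1/4·1/2 + 1/4·1/4 + 1/4·1/4 = 3/8.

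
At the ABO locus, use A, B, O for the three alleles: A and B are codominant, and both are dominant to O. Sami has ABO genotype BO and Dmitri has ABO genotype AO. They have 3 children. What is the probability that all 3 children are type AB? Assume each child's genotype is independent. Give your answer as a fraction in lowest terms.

ABO cross BO × AO → 1/4 O, 1/4 A, 1/4 B, 1/4 AB.
So P(type AB) = 1/4 per child.
All 3 independent: (1/4)^3 = 1/64.

1/64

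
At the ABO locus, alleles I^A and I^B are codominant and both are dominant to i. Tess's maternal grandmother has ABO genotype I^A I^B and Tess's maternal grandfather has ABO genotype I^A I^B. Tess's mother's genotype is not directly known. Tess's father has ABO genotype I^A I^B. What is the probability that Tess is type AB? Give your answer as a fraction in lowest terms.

1/2

Tess's mother's ABO genotype from I^A I^B × I^A I^B: 1/4 I^A I^A, 1/2 I^A I^B, 1/4 I^B I^B.
Crossing each possibility with the father I^A I^B and summing P(type AB): 1/4·1/2 + 1/2·1/2 + 1/4·1/2 = 1/2.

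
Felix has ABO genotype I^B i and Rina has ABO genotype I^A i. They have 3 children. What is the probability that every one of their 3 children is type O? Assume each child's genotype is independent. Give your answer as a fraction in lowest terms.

ABO cross I^B i × I^A i → 1/4 O, 1/4 A, 1/4 B, 1/4 AB.
So P(type O) = 1/4 per child.
All 3 independent: (1/4)^3 = 1/64.

1/64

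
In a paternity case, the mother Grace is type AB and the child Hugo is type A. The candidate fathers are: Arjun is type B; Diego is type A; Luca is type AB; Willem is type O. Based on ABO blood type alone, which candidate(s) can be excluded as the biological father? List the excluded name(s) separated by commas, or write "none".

A candidate is excluded only if no genotype consistent with his phenotype could produce a type A child with a type AB mother.
Every candidate has at least one consistent genotype combination, so none can be excluded.

none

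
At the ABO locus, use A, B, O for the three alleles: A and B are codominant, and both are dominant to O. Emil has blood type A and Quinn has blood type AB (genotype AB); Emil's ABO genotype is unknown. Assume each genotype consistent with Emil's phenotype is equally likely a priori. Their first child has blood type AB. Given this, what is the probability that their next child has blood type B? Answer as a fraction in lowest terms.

1/12

Possible genotypes: Emil ∈ {AA, AO}; Quinn ∈ {AB}.
Weight each parental genotype pair by prior × P(type-AB child):
  AA × AB: posterior weight 2/3; P(next child type B) = 0.
  AO × AB: posterior weight 1/3; P(next child type B) = 1/4.
Weighted sum = 1/12.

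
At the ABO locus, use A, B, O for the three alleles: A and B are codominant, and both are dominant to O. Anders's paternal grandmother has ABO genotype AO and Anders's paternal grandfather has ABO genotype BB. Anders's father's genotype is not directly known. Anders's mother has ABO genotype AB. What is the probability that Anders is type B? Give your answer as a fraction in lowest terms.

Anders's father's ABO genotype from AO × BB: 1/2 AB, 1/2 BO.
Crossing each possibility with the mother AB and summing P(type B): 1/2·1/4 + 1/2·1/2 = 3/8.

3/8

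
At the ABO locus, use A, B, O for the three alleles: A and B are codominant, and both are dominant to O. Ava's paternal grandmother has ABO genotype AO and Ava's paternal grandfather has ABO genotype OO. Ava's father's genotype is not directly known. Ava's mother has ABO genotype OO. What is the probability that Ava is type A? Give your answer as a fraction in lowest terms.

Ava's father's ABO genotype from AO × OO: 1/2 AO, 1/2 OO.
Crossing each possibility with the mother OO and summing P(type A): 1/2·1/2 + 1/2·0 = 1/4.

1/4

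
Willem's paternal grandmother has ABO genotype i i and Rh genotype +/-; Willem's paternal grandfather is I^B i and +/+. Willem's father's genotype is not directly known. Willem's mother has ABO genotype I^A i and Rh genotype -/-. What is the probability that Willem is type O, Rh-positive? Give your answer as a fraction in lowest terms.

9/32

Willem's father's ABO genotype from i i × I^B i: 1/2 I^B i, 1/2 i i.
Crossing each possibility with the mother I^A i and summing P(type O): 1/2·1/4 + 1/2·1/2 = 3/8.
Similarly for Rh via the father's Rh distribution: P(Rh+) = 3/4.
Independent loci: 3/8 × 3/4 = 9/32.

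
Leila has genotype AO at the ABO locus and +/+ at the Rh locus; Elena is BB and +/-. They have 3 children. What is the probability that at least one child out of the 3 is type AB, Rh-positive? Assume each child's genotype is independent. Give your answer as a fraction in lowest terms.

ABO cross AO × BB → 1/2 B, 1/2 AB.
Rh cross +/+ × +/- → 1 Rh+; so P(type AB, Rh-positive) = 1/2 × 1 = 1/2 per child.
P(none) = (1/2)^3 = 1/8; P(at least one) = 1 − 1/8 = 7/8.

7/8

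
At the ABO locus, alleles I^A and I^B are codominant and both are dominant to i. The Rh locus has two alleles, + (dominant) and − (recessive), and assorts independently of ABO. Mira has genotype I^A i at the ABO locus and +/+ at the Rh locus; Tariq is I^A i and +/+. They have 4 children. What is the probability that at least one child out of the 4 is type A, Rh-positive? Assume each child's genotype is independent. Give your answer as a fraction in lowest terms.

255/256

ABO cross I^A i × I^A i → 1/4 O, 3/4 A.
Rh cross +/+ × +/+ → 1 Rh+; so P(type A, Rh-positive) = 3/4 × 1 = 3/4 per child.
P(none) = (1/4)^4 = 1/256; P(at least one) = 1 − 1/256 = 255/256.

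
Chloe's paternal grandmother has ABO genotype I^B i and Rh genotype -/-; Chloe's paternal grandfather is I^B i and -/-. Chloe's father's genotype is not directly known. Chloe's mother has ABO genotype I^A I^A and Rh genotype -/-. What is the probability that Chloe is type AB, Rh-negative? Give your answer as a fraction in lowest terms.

1/2

Chloe's father's ABO genotype from I^B i × I^B i: 1/4 I^B I^B, 1/2 I^B i, 1/4 i i.
Crossing each possibility with the mother I^A I^A and summing P(type AB): 1/4·1 + 1/2·1/2 + 1/4·0 = 1/2.
Similarly for Rh via the father's Rh distribution: P(Rh-) = 1.
Independent loci: 1/2 × 1 = 1/2.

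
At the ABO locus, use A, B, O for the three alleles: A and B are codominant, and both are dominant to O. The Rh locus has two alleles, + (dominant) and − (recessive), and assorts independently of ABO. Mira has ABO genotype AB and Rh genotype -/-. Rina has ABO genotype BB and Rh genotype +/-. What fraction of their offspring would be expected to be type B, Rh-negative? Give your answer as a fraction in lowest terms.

1/4

ABO cross AB × BB → offspring phenotypes: 1/2 B, 1/2 AB.
Rh cross -/- × +/- → 1/2 Rh+, 1/2 Rh-.
Independent loci: P(type B, Rh-negative) = 1/2 × 1/2 = 1/4.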